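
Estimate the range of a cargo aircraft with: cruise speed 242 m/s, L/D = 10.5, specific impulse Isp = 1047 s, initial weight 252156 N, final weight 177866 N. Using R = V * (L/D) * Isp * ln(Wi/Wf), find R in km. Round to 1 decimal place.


Step 1: Coefficient = V * (L/D) * Isp = 242 * 10.5 * 1047 = 2660427.0 m
Step 2: Wi/Wf = 252156 / 177866 = 1.417674
Step 3: ln(1.417674) = 0.349017
Step 4: R = 2660427.0 * 0.349017 = 928535.5 m = 928.5 km

928.5


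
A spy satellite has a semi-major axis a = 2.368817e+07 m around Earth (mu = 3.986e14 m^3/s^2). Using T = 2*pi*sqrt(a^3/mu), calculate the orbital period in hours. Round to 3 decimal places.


Step 1: a^3 / mu = 1.329213e+22 / 3.986e14 = 3.334704e+07
Step 2: sqrt(3.334704e+07) = 5774.6893 s
Step 3: T = 2*pi * 5774.6893 = 36283.44 s
Step 4: T in hours = 36283.44 / 3600 = 10.079 hours

10.079


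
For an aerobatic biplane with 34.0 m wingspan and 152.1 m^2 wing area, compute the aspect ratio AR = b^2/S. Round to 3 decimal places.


Step 1: b^2 = 34.0^2 = 1156.0
Step 2: AR = 1156.0 / 152.1 = 7.600

7.600


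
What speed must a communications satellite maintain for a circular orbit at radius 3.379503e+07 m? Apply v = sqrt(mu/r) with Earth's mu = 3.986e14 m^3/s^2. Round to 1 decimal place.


Step 1: mu / r = 3.986e14 / 3.379503e+07 = 11794633.708
Step 2: v = sqrt(11794633.708) = 3434.3 m/s

3434.3


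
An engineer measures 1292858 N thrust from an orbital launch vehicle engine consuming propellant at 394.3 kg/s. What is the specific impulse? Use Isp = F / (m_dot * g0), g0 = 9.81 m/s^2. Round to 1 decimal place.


Step 1: m_dot * g0 = 394.3 * 9.81 = 3868.08
Step 2: Isp = 1292858 / 3868.08 = 334.2 s

334.2


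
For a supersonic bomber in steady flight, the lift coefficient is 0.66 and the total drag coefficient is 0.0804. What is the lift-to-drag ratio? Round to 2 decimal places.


Step 1: L/D = CL / CD = 0.66 / 0.0804
Step 2: L/D = 8.21

8.21


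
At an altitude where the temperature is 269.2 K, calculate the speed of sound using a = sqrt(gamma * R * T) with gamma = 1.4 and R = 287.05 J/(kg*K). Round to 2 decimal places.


Step 1: gamma * R * T = 1.4 * 287.05 * 269.2 = 108183.404
Step 2: a = sqrt(108183.404) = 328.91 m/s

328.91


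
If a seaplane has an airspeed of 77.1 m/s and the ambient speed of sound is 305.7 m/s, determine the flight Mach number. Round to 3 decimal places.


Step 1: M = V / a = 77.1 / 305.7
Step 2: M = 0.252

0.252


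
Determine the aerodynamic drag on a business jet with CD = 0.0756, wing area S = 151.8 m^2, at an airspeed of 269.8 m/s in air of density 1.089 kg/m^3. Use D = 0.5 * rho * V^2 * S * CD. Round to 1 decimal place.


Step 1: Dynamic pressure q = 0.5 * 1.089 * 269.8^2 = 39635.2658 Pa
Step 2: Drag D = q * S * CD = 39635.2658 * 151.8 * 0.0756
Step 3: D = 454857.5 N

454857.5


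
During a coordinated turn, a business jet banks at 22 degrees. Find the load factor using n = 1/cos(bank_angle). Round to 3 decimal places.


Step 1: Convert 22 degrees to radians = 0.383972
Step 2: cos(22 deg) = 0.927184
Step 3: n = 1 / 0.927184 = 1.079

1.079


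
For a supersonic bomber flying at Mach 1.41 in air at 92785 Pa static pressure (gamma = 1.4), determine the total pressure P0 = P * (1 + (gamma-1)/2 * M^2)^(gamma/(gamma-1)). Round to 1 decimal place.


Step 1: (gamma-1)/2 * M^2 = 0.2 * 1.9881 = 0.39762
Step 2: 1 + 0.39762 = 1.39762
Step 3: Exponent gamma/(gamma-1) = 3.5
Step 4: P0 = 92785 * 1.39762^3.5 = 299460.6 Pa

299460.6


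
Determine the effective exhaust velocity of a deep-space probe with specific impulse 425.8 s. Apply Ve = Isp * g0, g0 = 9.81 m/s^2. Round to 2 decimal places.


Step 1: Ve = Isp * g0 = 425.8 * 9.81
Step 2: Ve = 4177.10 m/s

4177.10


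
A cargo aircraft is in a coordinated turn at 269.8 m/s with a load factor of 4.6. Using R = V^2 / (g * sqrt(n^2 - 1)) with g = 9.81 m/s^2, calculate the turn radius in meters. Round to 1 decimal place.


Step 1: V^2 = 269.8^2 = 72792.04
Step 2: n^2 - 1 = 4.6^2 - 1 = 20.16
Step 3: sqrt(20.16) = 4.489989
Step 4: R = 72792.04 / (9.81 * 4.489989) = 1652.6 m

1652.6


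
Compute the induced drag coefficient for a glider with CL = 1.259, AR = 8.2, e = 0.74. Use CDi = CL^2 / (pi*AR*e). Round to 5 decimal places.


Step 1: CL^2 = 1.259^2 = 1.585081
Step 2: pi * AR * e = 3.14159 * 8.2 * 0.74 = 19.063184
Step 3: CDi = 1.585081 / 19.063184 = 0.08315

0.08315


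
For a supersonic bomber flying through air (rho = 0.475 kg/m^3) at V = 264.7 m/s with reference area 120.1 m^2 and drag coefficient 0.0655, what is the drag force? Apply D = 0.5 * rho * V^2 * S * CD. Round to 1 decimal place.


Step 1: Dynamic pressure q = 0.5 * 0.475 * 264.7^2 = 16640.6964 Pa
Step 2: Drag D = q * S * CD = 16640.6964 * 120.1 * 0.0655
Step 3: D = 130904.9 N

130904.9


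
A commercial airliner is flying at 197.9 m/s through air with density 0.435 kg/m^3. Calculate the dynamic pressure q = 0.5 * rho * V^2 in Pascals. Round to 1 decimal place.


Step 1: V^2 = 197.9^2 = 39164.41
Step 2: q = 0.5 * 0.435 * 39164.41
Step 3: q = 8518.3 Pa

8518.3


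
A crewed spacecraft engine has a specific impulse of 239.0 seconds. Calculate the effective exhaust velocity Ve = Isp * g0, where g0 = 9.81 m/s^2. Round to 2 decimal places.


Step 1: Ve = Isp * g0 = 239.0 * 9.81
Step 2: Ve = 2344.59 m/s

2344.59


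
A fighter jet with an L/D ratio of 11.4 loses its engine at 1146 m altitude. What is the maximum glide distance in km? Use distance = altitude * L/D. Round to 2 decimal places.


Step 1: Glide distance = altitude * L/D = 1146 * 11.4 = 13064.4 m
Step 2: Convert to km: 13064.4 / 1000 = 13.06 km

13.06


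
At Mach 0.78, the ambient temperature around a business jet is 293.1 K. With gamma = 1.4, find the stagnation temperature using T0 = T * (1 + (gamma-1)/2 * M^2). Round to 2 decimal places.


Step 1: (gamma-1)/2 = 0.2
Step 2: M^2 = 0.6084
Step 3: 1 + 0.2 * 0.6084 = 1.12168
Step 4: T0 = 293.1 * 1.12168 = 328.76 K

328.76


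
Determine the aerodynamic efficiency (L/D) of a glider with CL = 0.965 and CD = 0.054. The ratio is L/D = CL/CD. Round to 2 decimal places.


Step 1: L/D = CL / CD = 0.965 / 0.054
Step 2: L/D = 17.87

17.87


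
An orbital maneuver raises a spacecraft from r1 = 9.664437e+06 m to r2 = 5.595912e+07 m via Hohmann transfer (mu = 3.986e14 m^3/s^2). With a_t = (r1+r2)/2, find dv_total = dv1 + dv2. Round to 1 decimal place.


Step 1: Transfer semi-major axis a_t = (9.664437e+06 + 5.595912e+07) / 2 = 3.281178e+07 m
Step 2: v1 (circular at r1) = sqrt(mu/r1) = 6422.15 m/s
Step 3: v_t1 = sqrt(mu*(2/r1 - 1/a_t)) = 8386.89 m/s
Step 4: dv1 = |8386.89 - 6422.15| = 1964.74 m/s
Step 5: v2 (circular at r2) = 2668.91 m/s, v_t2 = 1448.46 m/s
Step 6: dv2 = |2668.91 - 1448.46| = 1220.45 m/s
Step 7: Total delta-v = 1964.74 + 1220.45 = 3185.2 m/s

3185.2


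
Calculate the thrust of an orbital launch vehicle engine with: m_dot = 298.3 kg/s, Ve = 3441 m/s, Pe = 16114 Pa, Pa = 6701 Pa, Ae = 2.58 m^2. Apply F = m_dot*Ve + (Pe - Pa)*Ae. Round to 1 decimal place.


Step 1: Momentum thrust = m_dot * Ve = 298.3 * 3441 = 1026450.3 N
Step 2: Pressure thrust = (Pe - Pa) * Ae = (16114 - 6701) * 2.58 = 24285.54 N
Step 3: Total thrust F = 1026450.3 + 24285.54 = 1050735.8 N

1050735.8


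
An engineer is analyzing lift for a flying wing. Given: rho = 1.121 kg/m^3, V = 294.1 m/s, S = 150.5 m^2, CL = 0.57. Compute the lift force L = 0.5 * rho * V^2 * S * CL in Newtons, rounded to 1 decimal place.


Step 1: Calculate dynamic pressure q = 0.5 * 1.121 * 294.1^2 = 0.5 * 1.121 * 86494.81 = 48480.341 Pa
Step 2: Multiply by wing area and lift coefficient: L = 48480.341 * 150.5 * 0.57
Step 3: L = 7296291.3213 * 0.57 = 4158886.1 N

4158886.1


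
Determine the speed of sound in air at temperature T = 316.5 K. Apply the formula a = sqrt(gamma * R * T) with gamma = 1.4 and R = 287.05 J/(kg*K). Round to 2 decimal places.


Step 1: gamma * R * T = 1.4 * 287.05 * 316.5 = 127191.855
Step 2: a = sqrt(127191.855) = 356.64 m/s

356.64


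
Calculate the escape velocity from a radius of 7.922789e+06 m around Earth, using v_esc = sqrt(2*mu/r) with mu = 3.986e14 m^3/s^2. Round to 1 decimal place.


Step 1: 2*mu/r = 2 * 3.986e14 / 7.922789e+06 = 100621132.2806
Step 2: v_esc = sqrt(100621132.2806) = 10031.0 m/s

10031.0


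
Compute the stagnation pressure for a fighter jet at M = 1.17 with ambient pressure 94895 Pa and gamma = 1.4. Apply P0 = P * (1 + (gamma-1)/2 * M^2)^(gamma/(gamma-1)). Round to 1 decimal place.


Step 1: (gamma-1)/2 * M^2 = 0.2 * 1.3689 = 0.27378
Step 2: 1 + 0.27378 = 1.27378
Step 3: Exponent gamma/(gamma-1) = 3.5
Step 4: P0 = 94895 * 1.27378^3.5 = 221347.1 Pa

221347.1


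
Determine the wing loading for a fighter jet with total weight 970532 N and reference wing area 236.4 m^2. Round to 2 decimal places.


Step 1: Wing loading = W / S = 970532 / 236.4
Step 2: Wing loading = 4105.47 N/m^2

4105.47


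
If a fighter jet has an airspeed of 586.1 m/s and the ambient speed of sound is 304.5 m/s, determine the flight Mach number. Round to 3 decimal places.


Step 1: M = V / a = 586.1 / 304.5
Step 2: M = 1.925

1.925


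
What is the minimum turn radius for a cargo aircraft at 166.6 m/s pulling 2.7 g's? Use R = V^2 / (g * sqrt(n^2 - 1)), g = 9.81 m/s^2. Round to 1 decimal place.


Step 1: V^2 = 166.6^2 = 27755.56
Step 2: n^2 - 1 = 2.7^2 - 1 = 6.29
Step 3: sqrt(6.29) = 2.507987
Step 4: R = 27755.56 / (9.81 * 2.507987) = 1128.1 m

1128.1


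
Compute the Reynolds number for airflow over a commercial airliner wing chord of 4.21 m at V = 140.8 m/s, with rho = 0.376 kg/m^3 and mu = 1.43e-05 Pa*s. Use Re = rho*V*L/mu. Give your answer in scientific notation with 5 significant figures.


Step 1: Numerator = rho * V * L = 0.376 * 140.8 * 4.21 = 222.880768
Step 2: Re = 222.880768 / 1.43e-05
Step 3: Re = 1.5586e+07

1.5586e+07


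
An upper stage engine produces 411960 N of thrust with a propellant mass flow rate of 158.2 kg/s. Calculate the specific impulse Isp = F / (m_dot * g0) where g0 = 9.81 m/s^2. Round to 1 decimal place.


Step 1: m_dot * g0 = 158.2 * 9.81 = 1551.94
Step 2: Isp = 411960 / 1551.94 = 265.4 s

265.4


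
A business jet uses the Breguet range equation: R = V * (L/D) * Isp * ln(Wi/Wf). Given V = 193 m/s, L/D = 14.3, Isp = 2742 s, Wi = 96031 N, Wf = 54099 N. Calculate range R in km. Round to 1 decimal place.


Step 1: Coefficient = V * (L/D) * Isp = 193 * 14.3 * 2742 = 7567645.8 m
Step 2: Wi/Wf = 96031 / 54099 = 1.775098
Step 3: ln(1.775098) = 0.573855
Step 4: R = 7567645.8 * 0.573855 = 4342734.1 m = 4342.7 km

4342.7


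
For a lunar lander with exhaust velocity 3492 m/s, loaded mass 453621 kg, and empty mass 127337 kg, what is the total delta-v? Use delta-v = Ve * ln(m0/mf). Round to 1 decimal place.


Step 1: Mass ratio m0/mf = 453621 / 127337 = 3.562366
Step 2: ln(3.562366) = 1.270425
Step 3: delta-v = 3492 * 1.270425 = 4436.3 m/s

4436.3


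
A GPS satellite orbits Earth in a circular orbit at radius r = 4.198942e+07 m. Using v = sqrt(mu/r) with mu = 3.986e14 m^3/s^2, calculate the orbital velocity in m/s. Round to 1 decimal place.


Step 1: mu / r = 3.986e14 / 4.198942e+07 = 9492867.489
Step 2: v = sqrt(9492867.489) = 3081.0 m/s

3081.0


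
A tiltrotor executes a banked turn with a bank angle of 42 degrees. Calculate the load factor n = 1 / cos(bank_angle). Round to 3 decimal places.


Step 1: Convert 42 degrees to radians = 0.733038
Step 2: cos(42 deg) = 0.743145
Step 3: n = 1 / 0.743145 = 1.346

1.346


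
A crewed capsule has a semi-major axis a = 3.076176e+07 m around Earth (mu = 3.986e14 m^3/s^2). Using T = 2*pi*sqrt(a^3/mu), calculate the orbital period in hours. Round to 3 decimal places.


Step 1: a^3 / mu = 2.910942e+22 / 3.986e14 = 7.302915e+07
Step 2: sqrt(7.302915e+07) = 8545.7094 s
Step 3: T = 2*pi * 8545.7094 = 53694.28 s
Step 4: T in hours = 53694.28 / 3600 = 14.915 hours

14.915


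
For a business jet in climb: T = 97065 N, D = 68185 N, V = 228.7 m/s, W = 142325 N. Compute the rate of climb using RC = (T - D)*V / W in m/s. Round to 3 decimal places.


Step 1: Excess thrust = T - D = 97065 - 68185 = 28880 N
Step 2: Excess power = 28880 * 228.7 = 6604856.0 W
Step 3: RC = 6604856.0 / 142325 = 46.407 m/s

46.407


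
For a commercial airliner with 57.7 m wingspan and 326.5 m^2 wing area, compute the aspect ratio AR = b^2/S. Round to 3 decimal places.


Step 1: b^2 = 57.7^2 = 3329.29
Step 2: AR = 3329.29 / 326.5 = 10.197

10.197


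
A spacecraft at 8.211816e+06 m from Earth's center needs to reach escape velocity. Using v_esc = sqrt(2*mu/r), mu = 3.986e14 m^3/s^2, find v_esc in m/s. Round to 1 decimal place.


Step 1: 2*mu/r = 2 * 3.986e14 / 8.211816e+06 = 97079622.8264
Step 2: v_esc = sqrt(97079622.8264) = 9852.9 m/s

9852.9


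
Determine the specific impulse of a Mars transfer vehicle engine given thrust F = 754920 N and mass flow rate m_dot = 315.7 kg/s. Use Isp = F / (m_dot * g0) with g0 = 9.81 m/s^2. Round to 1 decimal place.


Step 1: m_dot * g0 = 315.7 * 9.81 = 3097.02
Step 2: Isp = 754920 / 3097.02 = 243.8 s

243.8


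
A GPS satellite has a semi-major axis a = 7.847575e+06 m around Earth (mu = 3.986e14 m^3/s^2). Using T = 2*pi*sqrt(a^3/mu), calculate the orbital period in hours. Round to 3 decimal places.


Step 1: a^3 / mu = 4.832885e+20 / 3.986e14 = 1.212465e+06
Step 2: sqrt(1.212465e+06) = 1101.1198 s
Step 3: T = 2*pi * 1101.1198 = 6918.54 s
Step 4: T in hours = 6918.54 / 3600 = 1.922 hours

1.922


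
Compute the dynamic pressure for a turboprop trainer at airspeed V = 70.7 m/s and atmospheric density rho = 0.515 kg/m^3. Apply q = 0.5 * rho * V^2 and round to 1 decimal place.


Step 1: V^2 = 70.7^2 = 4998.49
Step 2: q = 0.5 * 0.515 * 4998.49
Step 3: q = 1287.1 Pa

1287.1


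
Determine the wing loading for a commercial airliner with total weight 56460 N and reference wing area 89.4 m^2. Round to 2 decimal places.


Step 1: Wing loading = W / S = 56460 / 89.4
Step 2: Wing loading = 631.54 N/m^2

631.54


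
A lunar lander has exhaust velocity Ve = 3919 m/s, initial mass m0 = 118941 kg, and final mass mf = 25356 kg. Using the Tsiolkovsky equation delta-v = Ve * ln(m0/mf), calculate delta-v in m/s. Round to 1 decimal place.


Step 1: Mass ratio m0/mf = 118941 / 25356 = 4.690842
Step 2: ln(4.690842) = 1.545612
Step 3: delta-v = 3919 * 1.545612 = 6057.3 m/s

6057.3


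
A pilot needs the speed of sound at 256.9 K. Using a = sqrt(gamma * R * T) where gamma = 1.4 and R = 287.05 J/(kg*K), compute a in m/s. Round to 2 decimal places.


Step 1: gamma * R * T = 1.4 * 287.05 * 256.9 = 103240.403
Step 2: a = sqrt(103240.403) = 321.31 m/s

321.31


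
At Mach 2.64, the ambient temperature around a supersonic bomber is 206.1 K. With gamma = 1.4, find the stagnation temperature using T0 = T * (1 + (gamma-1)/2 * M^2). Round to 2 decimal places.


Step 1: (gamma-1)/2 = 0.2
Step 2: M^2 = 6.9696
Step 3: 1 + 0.2 * 6.9696 = 2.39392
Step 4: T0 = 206.1 * 2.39392 = 493.39 K

493.39


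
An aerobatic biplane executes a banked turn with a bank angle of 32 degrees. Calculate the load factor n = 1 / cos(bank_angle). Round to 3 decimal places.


Step 1: Convert 32 degrees to radians = 0.558505
Step 2: cos(32 deg) = 0.848048
Step 3: n = 1 / 0.848048 = 1.179

1.179


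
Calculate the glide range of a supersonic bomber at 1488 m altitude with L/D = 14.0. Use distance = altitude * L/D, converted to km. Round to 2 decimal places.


Step 1: Glide distance = altitude * L/D = 1488 * 14.0 = 20832.0 m
Step 2: Convert to km: 20832.0 / 1000 = 20.83 km

20.83


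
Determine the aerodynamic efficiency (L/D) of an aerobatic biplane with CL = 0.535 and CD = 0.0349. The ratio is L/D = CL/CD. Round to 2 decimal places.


Step 1: L/D = CL / CD = 0.535 / 0.0349
Step 2: L/D = 15.33

15.33


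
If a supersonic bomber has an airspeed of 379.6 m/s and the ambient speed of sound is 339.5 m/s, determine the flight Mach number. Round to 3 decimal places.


Step 1: M = V / a = 379.6 / 339.5
Step 2: M = 1.118

1.118


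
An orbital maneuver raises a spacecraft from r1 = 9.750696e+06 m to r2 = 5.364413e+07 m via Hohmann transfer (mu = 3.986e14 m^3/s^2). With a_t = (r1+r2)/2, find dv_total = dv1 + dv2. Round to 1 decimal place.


Step 1: Transfer semi-major axis a_t = (9.750696e+06 + 5.364413e+07) / 2 = 3.169741e+07 m
Step 2: v1 (circular at r1) = sqrt(mu/r1) = 6393.68 m/s
Step 3: v_t1 = sqrt(mu*(2/r1 - 1/a_t)) = 8317.64 m/s
Step 4: dv1 = |8317.64 - 6393.68| = 1923.96 m/s
Step 5: v2 (circular at r2) = 2725.89 m/s, v_t2 = 1511.87 m/s
Step 6: dv2 = |2725.89 - 1511.87| = 1214.02 m/s
Step 7: Total delta-v = 1923.96 + 1214.02 = 3138.0 m/s

3138.0


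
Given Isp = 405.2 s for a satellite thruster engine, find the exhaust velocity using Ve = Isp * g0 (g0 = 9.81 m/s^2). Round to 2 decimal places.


Step 1: Ve = Isp * g0 = 405.2 * 9.81
Step 2: Ve = 3975.01 m/s

3975.01


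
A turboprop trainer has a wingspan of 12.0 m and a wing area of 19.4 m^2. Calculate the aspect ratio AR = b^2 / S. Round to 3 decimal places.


Step 1: b^2 = 12.0^2 = 144.0
Step 2: AR = 144.0 / 19.4 = 7.423

7.423


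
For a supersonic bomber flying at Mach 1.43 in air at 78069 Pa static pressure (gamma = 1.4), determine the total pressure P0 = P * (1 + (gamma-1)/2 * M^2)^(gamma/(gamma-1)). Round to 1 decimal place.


Step 1: (gamma-1)/2 * M^2 = 0.2 * 2.0449 = 0.40898
Step 2: 1 + 0.40898 = 1.40898
Step 3: Exponent gamma/(gamma-1) = 3.5
Step 4: P0 = 78069 * 1.40898^3.5 = 259206.3 Pa

259206.3


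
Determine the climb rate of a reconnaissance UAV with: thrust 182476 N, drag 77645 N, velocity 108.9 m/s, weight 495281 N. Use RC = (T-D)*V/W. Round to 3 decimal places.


Step 1: Excess thrust = T - D = 182476 - 77645 = 104831 N
Step 2: Excess power = 104831 * 108.9 = 11416095.9 W
Step 3: RC = 11416095.9 / 495281 = 23.050 m/s

23.050


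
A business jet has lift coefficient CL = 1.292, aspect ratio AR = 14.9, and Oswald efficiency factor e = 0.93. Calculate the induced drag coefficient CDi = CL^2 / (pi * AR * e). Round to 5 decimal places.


Step 1: CL^2 = 1.292^2 = 1.669264
Step 2: pi * AR * e = 3.14159 * 14.9 * 0.93 = 43.533049
Step 3: CDi = 1.669264 / 43.533049 = 0.03834

0.03834


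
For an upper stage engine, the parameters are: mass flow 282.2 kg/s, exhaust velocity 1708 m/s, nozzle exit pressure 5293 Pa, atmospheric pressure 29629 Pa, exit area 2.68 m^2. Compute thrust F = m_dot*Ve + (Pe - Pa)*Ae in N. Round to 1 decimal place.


Step 1: Momentum thrust = m_dot * Ve = 282.2 * 1708 = 481997.6 N
Step 2: Pressure thrust = (Pe - Pa) * Ae = (5293 - 29629) * 2.68 = -65220.48 N
Step 3: Total thrust F = 481997.6 + -65220.48 = 416777.1 N

416777.1


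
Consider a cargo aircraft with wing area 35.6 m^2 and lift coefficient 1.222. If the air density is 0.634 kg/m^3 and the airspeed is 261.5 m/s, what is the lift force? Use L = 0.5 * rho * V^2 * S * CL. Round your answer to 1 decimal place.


Step 1: Calculate dynamic pressure q = 0.5 * 0.634 * 261.5^2 = 0.5 * 0.634 * 68382.25 = 21677.1732 Pa
Step 2: Multiply by wing area and lift coefficient: L = 21677.1732 * 35.6 * 1.222
Step 3: L = 771707.3677 * 1.222 = 943026.4 N

943026.4


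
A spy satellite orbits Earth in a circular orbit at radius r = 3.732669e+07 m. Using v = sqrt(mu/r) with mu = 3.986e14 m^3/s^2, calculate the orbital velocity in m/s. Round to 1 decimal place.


Step 1: mu / r = 3.986e14 / 3.732669e+07 = 10678685.9483
Step 2: v = sqrt(10678685.9483) = 3267.8 m/s

3267.8


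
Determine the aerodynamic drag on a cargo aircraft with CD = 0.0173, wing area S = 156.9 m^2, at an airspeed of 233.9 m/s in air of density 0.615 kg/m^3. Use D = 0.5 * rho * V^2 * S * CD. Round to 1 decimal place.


Step 1: Dynamic pressure q = 0.5 * 0.615 * 233.9^2 = 16823.0821 Pa
Step 2: Drag D = q * S * CD = 16823.0821 * 156.9 * 0.0173
Step 3: D = 45664.1 N

45664.1


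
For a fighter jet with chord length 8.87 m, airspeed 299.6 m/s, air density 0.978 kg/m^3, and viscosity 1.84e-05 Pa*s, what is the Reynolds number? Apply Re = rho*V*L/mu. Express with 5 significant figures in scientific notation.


Step 1: Numerator = rho * V * L = 0.978 * 299.6 * 8.87 = 2598.988056
Step 2: Re = 2598.988056 / 1.84e-05
Step 3: Re = 1.4125e+08

1.4125e+08


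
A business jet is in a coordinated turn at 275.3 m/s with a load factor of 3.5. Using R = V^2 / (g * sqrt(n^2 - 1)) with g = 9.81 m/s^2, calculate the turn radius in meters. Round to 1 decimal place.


Step 1: V^2 = 275.3^2 = 75790.09
Step 2: n^2 - 1 = 3.5^2 - 1 = 11.25
Step 3: sqrt(11.25) = 3.354102
Step 4: R = 75790.09 / (9.81 * 3.354102) = 2303.4 m

2303.4


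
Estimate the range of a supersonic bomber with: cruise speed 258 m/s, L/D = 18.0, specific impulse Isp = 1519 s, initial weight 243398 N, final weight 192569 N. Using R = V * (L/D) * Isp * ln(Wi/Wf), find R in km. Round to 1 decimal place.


Step 1: Coefficient = V * (L/D) * Isp = 258 * 18.0 * 1519 = 7054236.0 m
Step 2: Wi/Wf = 243398 / 192569 = 1.263952
Step 3: ln(1.263952) = 0.234243
Step 4: R = 7054236.0 * 0.234243 = 1652408.5 m = 1652.4 km

1652.4


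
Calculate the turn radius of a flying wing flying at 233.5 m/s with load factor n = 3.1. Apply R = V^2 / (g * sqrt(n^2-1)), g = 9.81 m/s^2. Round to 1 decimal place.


Step 1: V^2 = 233.5^2 = 54522.25
Step 2: n^2 - 1 = 3.1^2 - 1 = 8.61
Step 3: sqrt(8.61) = 2.93428
Step 4: R = 54522.25 / (9.81 * 2.93428) = 1894.1 m

1894.1


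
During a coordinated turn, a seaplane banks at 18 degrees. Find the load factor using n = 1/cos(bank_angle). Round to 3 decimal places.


Step 1: Convert 18 degrees to radians = 0.314159
Step 2: cos(18 deg) = 0.951057
Step 3: n = 1 / 0.951057 = 1.051

1.051


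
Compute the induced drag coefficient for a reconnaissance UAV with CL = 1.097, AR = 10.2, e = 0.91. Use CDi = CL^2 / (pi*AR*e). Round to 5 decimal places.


Step 1: CL^2 = 1.097^2 = 1.203409
Step 2: pi * AR * e = 3.14159 * 10.2 * 0.91 = 29.160263
Step 3: CDi = 1.203409 / 29.160263 = 0.04127

0.04127


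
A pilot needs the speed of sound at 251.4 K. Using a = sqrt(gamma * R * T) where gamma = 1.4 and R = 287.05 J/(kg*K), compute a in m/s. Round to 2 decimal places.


Step 1: gamma * R * T = 1.4 * 287.05 * 251.4 = 101030.118
Step 2: a = sqrt(101030.118) = 317.85 m/s

317.85


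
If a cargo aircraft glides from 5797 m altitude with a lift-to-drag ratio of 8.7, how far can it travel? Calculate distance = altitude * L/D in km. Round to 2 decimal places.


Step 1: Glide distance = altitude * L/D = 5797 * 8.7 = 50433.9 m
Step 2: Convert to km: 50433.9 / 1000 = 50.43 km

50.43


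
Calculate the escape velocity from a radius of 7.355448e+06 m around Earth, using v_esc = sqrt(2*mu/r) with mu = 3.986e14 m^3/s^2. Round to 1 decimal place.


Step 1: 2*mu/r = 2 * 3.986e14 / 7.355448e+06 = 108382249.4565
Step 2: v_esc = sqrt(108382249.4565) = 10410.7 m/s

10410.7


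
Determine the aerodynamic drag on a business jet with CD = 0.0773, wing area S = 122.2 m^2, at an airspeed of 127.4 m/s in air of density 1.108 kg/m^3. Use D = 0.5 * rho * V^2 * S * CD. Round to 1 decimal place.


Step 1: Dynamic pressure q = 0.5 * 1.108 * 127.4^2 = 8991.841 Pa
Step 2: Drag D = q * S * CD = 8991.841 * 122.2 * 0.0773
Step 3: D = 84937.5 N

84937.5


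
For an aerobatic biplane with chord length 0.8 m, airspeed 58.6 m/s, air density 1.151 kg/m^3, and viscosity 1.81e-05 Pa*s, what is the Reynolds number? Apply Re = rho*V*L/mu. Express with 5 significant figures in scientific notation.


Step 1: Numerator = rho * V * L = 1.151 * 58.6 * 0.8 = 53.95888
Step 2: Re = 53.95888 / 1.81e-05
Step 3: Re = 2.9812e+06

2.9812e+06


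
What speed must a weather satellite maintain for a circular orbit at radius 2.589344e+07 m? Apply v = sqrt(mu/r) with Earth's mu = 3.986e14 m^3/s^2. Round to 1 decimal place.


Step 1: mu / r = 3.986e14 / 2.589344e+07 = 15393860.3754
Step 2: v = sqrt(15393860.3754) = 3923.5 m/s

3923.5


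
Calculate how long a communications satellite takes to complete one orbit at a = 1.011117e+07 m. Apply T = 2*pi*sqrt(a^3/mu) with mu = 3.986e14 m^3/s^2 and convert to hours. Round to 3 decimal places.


Step 1: a^3 / mu = 1.033723e+21 / 3.986e14 = 2.593385e+06
Step 2: sqrt(2.593385e+06) = 1610.3989 s
Step 3: T = 2*pi * 1610.3989 = 10118.43 s
Step 4: T in hours = 10118.43 / 3600 = 2.811 hours

2.811


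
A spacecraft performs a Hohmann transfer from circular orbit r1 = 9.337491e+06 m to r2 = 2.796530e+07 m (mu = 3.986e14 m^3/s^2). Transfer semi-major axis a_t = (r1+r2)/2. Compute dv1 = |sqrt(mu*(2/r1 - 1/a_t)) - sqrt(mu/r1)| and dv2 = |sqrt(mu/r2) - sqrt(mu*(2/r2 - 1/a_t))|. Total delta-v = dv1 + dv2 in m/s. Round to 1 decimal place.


Step 1: Transfer semi-major axis a_t = (9.337491e+06 + 2.796530e+07) / 2 = 1.865140e+07 m
Step 2: v1 (circular at r1) = sqrt(mu/r1) = 6533.62 m/s
Step 3: v_t1 = sqrt(mu*(2/r1 - 1/a_t)) = 8000.32 m/s
Step 4: dv1 = |8000.32 - 6533.62| = 1466.71 m/s
Step 5: v2 (circular at r2) = 3775.36 m/s, v_t2 = 2671.27 m/s
Step 6: dv2 = |3775.36 - 2671.27| = 1104.09 m/s
Step 7: Total delta-v = 1466.71 + 1104.09 = 2570.8 m/s

2570.8


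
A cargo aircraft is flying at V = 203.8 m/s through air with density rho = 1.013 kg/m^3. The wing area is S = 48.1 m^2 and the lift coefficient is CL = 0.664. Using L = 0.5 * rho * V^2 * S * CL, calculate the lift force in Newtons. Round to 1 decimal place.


Step 1: Calculate dynamic pressure q = 0.5 * 1.013 * 203.8^2 = 0.5 * 1.013 * 41534.44 = 21037.1939 Pa
Step 2: Multiply by wing area and lift coefficient: L = 21037.1939 * 48.1 * 0.664
Step 3: L = 1011889.0247 * 0.664 = 671894.3 N

671894.3


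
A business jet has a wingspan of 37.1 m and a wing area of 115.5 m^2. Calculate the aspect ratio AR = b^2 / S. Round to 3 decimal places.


Step 1: b^2 = 37.1^2 = 1376.41
Step 2: AR = 1376.41 / 115.5 = 11.917

11.917


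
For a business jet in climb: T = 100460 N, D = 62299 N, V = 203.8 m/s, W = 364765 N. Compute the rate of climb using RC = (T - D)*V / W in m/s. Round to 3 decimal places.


Step 1: Excess thrust = T - D = 100460 - 62299 = 38161 N
Step 2: Excess power = 38161 * 203.8 = 7777211.8 W
Step 3: RC = 7777211.8 / 364765 = 21.321 m/s

21.321


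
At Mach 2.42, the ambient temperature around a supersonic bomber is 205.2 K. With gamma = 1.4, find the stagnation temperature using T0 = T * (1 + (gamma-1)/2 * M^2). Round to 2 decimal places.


Step 1: (gamma-1)/2 = 0.2
Step 2: M^2 = 5.8564
Step 3: 1 + 0.2 * 5.8564 = 2.17128
Step 4: T0 = 205.2 * 2.17128 = 445.55 K

445.55


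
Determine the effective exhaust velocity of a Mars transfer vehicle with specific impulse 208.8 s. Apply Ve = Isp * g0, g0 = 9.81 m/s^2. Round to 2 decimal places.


Step 1: Ve = Isp * g0 = 208.8 * 9.81
Step 2: Ve = 2048.33 m/s

2048.33


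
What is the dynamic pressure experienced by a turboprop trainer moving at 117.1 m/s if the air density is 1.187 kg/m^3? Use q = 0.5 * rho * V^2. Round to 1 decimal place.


Step 1: V^2 = 117.1^2 = 13712.41
Step 2: q = 0.5 * 1.187 * 13712.41
Step 3: q = 8138.3 Pa

8138.3


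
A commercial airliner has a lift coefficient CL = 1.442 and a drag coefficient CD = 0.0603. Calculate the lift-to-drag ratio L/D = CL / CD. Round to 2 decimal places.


Step 1: L/D = CL / CD = 1.442 / 0.0603
Step 2: L/D = 23.91

23.91


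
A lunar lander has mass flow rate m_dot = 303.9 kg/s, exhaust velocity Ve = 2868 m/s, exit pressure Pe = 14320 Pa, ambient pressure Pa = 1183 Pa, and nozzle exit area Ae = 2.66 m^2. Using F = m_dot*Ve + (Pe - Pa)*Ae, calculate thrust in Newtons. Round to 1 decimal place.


Step 1: Momentum thrust = m_dot * Ve = 303.9 * 2868 = 871585.2 N
Step 2: Pressure thrust = (Pe - Pa) * Ae = (14320 - 1183) * 2.66 = 34944.42 N
Step 3: Total thrust F = 871585.2 + 34944.42 = 906529.6 N

906529.6


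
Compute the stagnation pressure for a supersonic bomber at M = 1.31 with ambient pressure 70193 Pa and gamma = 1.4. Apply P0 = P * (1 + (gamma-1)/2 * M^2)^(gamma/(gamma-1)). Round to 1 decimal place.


Step 1: (gamma-1)/2 * M^2 = 0.2 * 1.7161 = 0.34322
Step 2: 1 + 0.34322 = 1.34322
Step 3: Exponent gamma/(gamma-1) = 3.5
Step 4: P0 = 70193 * 1.34322^3.5 = 197155.5 Pa

197155.5


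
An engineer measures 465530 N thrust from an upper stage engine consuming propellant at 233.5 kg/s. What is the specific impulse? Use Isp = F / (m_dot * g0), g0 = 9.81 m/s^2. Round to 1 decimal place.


Step 1: m_dot * g0 = 233.5 * 9.81 = 2290.64
Step 2: Isp = 465530 / 2290.64 = 203.2 s

203.2


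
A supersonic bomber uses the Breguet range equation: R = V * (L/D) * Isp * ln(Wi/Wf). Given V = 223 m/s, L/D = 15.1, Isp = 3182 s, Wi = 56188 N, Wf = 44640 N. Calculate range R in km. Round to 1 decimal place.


Step 1: Coefficient = V * (L/D) * Isp = 223 * 15.1 * 3182 = 10714748.6 m
Step 2: Wi/Wf = 56188 / 44640 = 1.258692
Step 3: ln(1.258692) = 0.230073
Step 4: R = 10714748.6 * 0.230073 = 2465173.2 m = 2465.2 km

2465.2


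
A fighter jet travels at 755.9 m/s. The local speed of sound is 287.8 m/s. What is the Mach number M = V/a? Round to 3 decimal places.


Step 1: M = V / a = 755.9 / 287.8
Step 2: M = 2.626

2.626


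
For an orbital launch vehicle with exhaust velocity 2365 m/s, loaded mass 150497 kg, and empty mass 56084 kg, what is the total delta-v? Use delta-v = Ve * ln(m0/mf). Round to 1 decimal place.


Step 1: Mass ratio m0/mf = 150497 / 56084 = 2.683421
Step 2: ln(2.683421) = 0.987093
Step 3: delta-v = 2365 * 0.987093 = 2334.5 m/s

2334.5


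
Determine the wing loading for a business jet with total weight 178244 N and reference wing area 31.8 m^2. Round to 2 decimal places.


Step 1: Wing loading = W / S = 178244 / 31.8
Step 2: Wing loading = 5605.16 N/m^2

5605.16


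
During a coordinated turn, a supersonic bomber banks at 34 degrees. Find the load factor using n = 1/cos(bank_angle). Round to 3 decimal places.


Step 1: Convert 34 degrees to radians = 0.593412
Step 2: cos(34 deg) = 0.829038
Step 3: n = 1 / 0.829038 = 1.206

1.206


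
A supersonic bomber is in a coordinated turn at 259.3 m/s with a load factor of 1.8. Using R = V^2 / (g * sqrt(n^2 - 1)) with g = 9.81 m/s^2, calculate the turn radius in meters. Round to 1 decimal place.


Step 1: V^2 = 259.3^2 = 67236.49
Step 2: n^2 - 1 = 1.8^2 - 1 = 2.24
Step 3: sqrt(2.24) = 1.496663
Step 4: R = 67236.49 / (9.81 * 1.496663) = 4579.4 m

4579.4


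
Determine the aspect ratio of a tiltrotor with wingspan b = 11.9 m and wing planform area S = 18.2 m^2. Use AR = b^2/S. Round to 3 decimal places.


Step 1: b^2 = 11.9^2 = 141.61
Step 2: AR = 141.61 / 18.2 = 7.781

7.781


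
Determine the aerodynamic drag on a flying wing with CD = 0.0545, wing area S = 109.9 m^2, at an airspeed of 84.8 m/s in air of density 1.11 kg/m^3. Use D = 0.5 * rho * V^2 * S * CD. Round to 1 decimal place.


Step 1: Dynamic pressure q = 0.5 * 1.11 * 84.8^2 = 3991.0272 Pa
Step 2: Drag D = q * S * CD = 3991.0272 * 109.9 * 0.0545
Step 3: D = 23904.5 N

23904.5


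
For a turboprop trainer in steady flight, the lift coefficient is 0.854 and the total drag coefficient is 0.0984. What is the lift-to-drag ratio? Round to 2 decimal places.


Step 1: L/D = CL / CD = 0.854 / 0.0984
Step 2: L/D = 8.68

8.68


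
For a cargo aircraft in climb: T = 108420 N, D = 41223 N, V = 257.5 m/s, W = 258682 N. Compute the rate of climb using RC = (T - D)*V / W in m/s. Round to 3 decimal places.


Step 1: Excess thrust = T - D = 108420 - 41223 = 67197 N
Step 2: Excess power = 67197 * 257.5 = 17303227.5 W
Step 3: RC = 17303227.5 / 258682 = 66.890 m/s

66.890


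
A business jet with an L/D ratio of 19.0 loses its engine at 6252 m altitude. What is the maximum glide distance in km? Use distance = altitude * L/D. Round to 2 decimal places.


Step 1: Glide distance = altitude * L/D = 6252 * 19.0 = 118788.0 m
Step 2: Convert to km: 118788.0 / 1000 = 118.79 km

118.79


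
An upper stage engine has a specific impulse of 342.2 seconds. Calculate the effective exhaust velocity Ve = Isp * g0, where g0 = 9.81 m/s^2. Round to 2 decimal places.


Step 1: Ve = Isp * g0 = 342.2 * 9.81
Step 2: Ve = 3356.98 m/s

3356.98


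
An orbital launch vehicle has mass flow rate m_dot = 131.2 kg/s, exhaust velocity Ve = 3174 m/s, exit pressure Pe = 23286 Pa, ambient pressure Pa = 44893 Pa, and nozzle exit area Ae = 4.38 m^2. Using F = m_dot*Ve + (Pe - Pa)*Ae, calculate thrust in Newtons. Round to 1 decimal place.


Step 1: Momentum thrust = m_dot * Ve = 131.2 * 3174 = 416428.8 N
Step 2: Pressure thrust = (Pe - Pa) * Ae = (23286 - 44893) * 4.38 = -94638.66 N
Step 3: Total thrust F = 416428.8 + -94638.66 = 321790.1 N

321790.1


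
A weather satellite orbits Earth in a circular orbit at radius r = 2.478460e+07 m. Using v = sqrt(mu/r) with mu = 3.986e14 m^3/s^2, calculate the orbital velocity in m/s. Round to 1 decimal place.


Step 1: mu / r = 3.986e14 / 2.478460e+07 = 16082567.4007
Step 2: v = sqrt(16082567.4007) = 4010.3 m/s

4010.3


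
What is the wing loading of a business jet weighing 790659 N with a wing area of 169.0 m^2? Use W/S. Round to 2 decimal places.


Step 1: Wing loading = W / S = 790659 / 169.0
Step 2: Wing loading = 4678.46 N/m^2

4678.46


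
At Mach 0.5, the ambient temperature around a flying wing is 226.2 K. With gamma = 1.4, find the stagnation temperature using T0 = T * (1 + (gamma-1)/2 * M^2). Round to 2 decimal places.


Step 1: (gamma-1)/2 = 0.2
Step 2: M^2 = 0.25
Step 3: 1 + 0.2 * 0.25 = 1.05
Step 4: T0 = 226.2 * 1.05 = 237.51 K

237.51


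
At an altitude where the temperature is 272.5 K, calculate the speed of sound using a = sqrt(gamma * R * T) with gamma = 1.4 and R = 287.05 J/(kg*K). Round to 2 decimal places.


Step 1: gamma * R * T = 1.4 * 287.05 * 272.5 = 109509.575
Step 2: a = sqrt(109509.575) = 330.92 m/s

330.92


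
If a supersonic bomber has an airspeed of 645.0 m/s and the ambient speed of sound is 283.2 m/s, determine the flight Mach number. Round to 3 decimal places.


Step 1: M = V / a = 645.0 / 283.2
Step 2: M = 2.278

2.278


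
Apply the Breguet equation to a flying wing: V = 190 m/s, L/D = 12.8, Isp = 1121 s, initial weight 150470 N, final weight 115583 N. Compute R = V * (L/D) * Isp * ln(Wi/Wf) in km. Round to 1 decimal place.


Step 1: Coefficient = V * (L/D) * Isp = 190 * 12.8 * 1121 = 2726272.0 m
Step 2: Wi/Wf = 150470 / 115583 = 1.301835
Step 3: ln(1.301835) = 0.263775
Step 4: R = 2726272.0 * 0.263775 = 719122.0 m = 719.1 km

719.1


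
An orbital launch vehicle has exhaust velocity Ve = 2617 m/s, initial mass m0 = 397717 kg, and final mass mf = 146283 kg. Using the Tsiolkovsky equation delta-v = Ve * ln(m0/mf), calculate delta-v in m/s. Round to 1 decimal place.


Step 1: Mass ratio m0/mf = 397717 / 146283 = 2.718819
Step 2: ln(2.718819) = 1.000198
Step 3: delta-v = 2617 * 1.000198 = 2617.5 m/s

2617.5


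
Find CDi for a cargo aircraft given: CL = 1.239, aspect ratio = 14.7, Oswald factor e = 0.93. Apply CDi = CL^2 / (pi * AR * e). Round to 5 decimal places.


Step 1: CL^2 = 1.239^2 = 1.535121
Step 2: pi * AR * e = 3.14159 * 14.7 * 0.93 = 42.948713
Step 3: CDi = 1.535121 / 42.948713 = 0.03574

0.03574


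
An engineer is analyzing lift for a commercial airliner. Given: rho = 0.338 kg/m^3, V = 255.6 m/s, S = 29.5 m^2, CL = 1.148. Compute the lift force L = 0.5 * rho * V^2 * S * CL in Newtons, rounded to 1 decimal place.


Step 1: Calculate dynamic pressure q = 0.5 * 0.338 * 255.6^2 = 0.5 * 0.338 * 65331.36 = 11040.9998 Pa
Step 2: Multiply by wing area and lift coefficient: L = 11040.9998 * 29.5 * 1.148
Step 3: L = 325709.4953 * 1.148 = 373914.5 N

373914.5


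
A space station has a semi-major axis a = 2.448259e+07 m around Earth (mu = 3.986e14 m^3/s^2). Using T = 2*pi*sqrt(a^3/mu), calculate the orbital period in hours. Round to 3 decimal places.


Step 1: a^3 / mu = 1.467480e+22 / 3.986e14 = 3.681585e+07
Step 2: sqrt(3.681585e+07) = 6067.6063 s
Step 3: T = 2*pi * 6067.6063 = 38123.89 s
Step 4: T in hours = 38123.89 / 3600 = 10.590 hours

10.590


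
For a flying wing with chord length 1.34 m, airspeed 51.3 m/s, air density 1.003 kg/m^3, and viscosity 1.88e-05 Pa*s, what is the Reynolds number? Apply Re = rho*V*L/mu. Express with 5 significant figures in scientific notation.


Step 1: Numerator = rho * V * L = 1.003 * 51.3 * 1.34 = 68.948226
Step 2: Re = 68.948226 / 1.88e-05
Step 3: Re = 3.6675e+06

3.6675e+06


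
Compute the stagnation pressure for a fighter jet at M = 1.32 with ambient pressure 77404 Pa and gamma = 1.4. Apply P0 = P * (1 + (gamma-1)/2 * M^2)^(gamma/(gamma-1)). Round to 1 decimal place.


Step 1: (gamma-1)/2 * M^2 = 0.2 * 1.7424 = 0.34848
Step 2: 1 + 0.34848 = 1.34848
Step 3: Exponent gamma/(gamma-1) = 3.5
Step 4: P0 = 77404 * 1.34848^3.5 = 220403.9 Pa

220403.9


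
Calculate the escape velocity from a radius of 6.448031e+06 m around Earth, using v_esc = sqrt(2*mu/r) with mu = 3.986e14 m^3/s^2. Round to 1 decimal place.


Step 1: 2*mu/r = 2 * 3.986e14 / 6.448031e+06 = 123634641.3347
Step 2: v_esc = sqrt(123634641.3347) = 11119.1 m/s

11119.1


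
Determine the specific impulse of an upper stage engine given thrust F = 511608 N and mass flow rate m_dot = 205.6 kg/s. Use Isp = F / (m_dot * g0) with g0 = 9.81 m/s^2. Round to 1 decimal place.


Step 1: m_dot * g0 = 205.6 * 9.81 = 2016.94
Step 2: Isp = 511608 / 2016.94 = 253.7 s

253.7


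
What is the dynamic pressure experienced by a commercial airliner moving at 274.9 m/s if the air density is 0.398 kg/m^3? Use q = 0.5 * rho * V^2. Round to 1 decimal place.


Step 1: V^2 = 274.9^2 = 75570.01
Step 2: q = 0.5 * 0.398 * 75570.01
Step 3: q = 15038.4 Pa

15038.4


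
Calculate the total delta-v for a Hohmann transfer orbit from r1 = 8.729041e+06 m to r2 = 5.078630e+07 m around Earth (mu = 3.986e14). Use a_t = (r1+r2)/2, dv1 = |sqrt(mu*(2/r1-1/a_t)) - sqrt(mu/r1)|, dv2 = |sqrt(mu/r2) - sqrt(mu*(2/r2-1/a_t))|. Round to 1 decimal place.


Step 1: Transfer semi-major axis a_t = (8.729041e+06 + 5.078630e+07) / 2 = 2.975767e+07 m
Step 2: v1 (circular at r1) = sqrt(mu/r1) = 6757.49 m/s
Step 3: v_t1 = sqrt(mu*(2/r1 - 1/a_t)) = 8827.94 m/s
Step 4: dv1 = |8827.94 - 6757.49| = 2070.45 m/s
Step 5: v2 (circular at r2) = 2801.53 m/s, v_t2 = 1517.33 m/s
Step 6: dv2 = |2801.53 - 1517.33| = 1284.2 m/s
Step 7: Total delta-v = 2070.45 + 1284.2 = 3354.7 m/s

3354.7


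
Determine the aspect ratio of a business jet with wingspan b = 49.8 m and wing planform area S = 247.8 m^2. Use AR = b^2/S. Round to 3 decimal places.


Step 1: b^2 = 49.8^2 = 2480.04
Step 2: AR = 2480.04 / 247.8 = 10.008

10.008


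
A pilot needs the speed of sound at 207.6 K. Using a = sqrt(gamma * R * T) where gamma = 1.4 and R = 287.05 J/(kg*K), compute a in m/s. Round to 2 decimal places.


Step 1: gamma * R * T = 1.4 * 287.05 * 207.6 = 83428.212
Step 2: a = sqrt(83428.212) = 288.84 m/s

288.84


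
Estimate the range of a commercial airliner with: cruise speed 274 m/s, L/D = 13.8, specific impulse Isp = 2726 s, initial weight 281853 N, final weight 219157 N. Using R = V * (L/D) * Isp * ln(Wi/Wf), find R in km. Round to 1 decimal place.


Step 1: Coefficient = V * (L/D) * Isp = 274 * 13.8 * 2726 = 10307551.2 m
Step 2: Wi/Wf = 281853 / 219157 = 1.286078
Step 3: ln(1.286078) = 0.251597
Step 4: R = 10307551.2 * 0.251597 = 2593352.0 m = 2593.4 km

2593.4


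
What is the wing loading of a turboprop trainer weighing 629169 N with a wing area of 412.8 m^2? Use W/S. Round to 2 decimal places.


Step 1: Wing loading = W / S = 629169 / 412.8
Step 2: Wing loading = 1524.15 N/m^2

1524.15


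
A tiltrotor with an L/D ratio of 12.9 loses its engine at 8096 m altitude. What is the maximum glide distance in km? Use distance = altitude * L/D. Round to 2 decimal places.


Step 1: Glide distance = altitude * L/D = 8096 * 12.9 = 104438.4 m
Step 2: Convert to km: 104438.4 / 1000 = 104.44 km

104.44


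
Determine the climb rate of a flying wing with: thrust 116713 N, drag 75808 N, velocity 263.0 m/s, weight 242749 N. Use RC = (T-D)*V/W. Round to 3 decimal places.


Step 1: Excess thrust = T - D = 116713 - 75808 = 40905 N
Step 2: Excess power = 40905 * 263.0 = 10758015.0 W
Step 3: RC = 10758015.0 / 242749 = 44.317 m/s

44.317
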